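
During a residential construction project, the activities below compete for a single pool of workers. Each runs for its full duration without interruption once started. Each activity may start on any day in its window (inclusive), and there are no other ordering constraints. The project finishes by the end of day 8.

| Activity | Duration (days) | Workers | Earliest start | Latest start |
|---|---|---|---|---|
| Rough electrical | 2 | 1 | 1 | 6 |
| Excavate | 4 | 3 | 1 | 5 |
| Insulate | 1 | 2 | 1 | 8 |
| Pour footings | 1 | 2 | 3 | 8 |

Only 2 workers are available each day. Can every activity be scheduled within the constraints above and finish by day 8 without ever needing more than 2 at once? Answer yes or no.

no

Total worker-days = 18; over 8 days the average is 18/8 > 2, so some day must exceed 2.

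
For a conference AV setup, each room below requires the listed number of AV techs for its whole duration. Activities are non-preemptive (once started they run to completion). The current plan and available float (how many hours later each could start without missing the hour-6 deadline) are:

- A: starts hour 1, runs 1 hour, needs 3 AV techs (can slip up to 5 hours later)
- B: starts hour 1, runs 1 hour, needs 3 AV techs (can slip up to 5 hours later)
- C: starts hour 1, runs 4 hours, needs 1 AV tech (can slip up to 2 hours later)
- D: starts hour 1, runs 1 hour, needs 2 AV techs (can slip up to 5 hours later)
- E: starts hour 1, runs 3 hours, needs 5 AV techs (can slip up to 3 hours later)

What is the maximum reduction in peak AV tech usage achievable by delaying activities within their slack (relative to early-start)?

Early-start peak: h1:14  h2:6  h3:6  h4:1  h5:0  h6:0 ⇒ 14.
Leveled (A@1, B@1, C@2, D@2, E@3): h1:6  h2:3  h3:6  h4:6  h5:6  h6:0 ⇒ 6.
Reduction 14 − 6 = 8.

8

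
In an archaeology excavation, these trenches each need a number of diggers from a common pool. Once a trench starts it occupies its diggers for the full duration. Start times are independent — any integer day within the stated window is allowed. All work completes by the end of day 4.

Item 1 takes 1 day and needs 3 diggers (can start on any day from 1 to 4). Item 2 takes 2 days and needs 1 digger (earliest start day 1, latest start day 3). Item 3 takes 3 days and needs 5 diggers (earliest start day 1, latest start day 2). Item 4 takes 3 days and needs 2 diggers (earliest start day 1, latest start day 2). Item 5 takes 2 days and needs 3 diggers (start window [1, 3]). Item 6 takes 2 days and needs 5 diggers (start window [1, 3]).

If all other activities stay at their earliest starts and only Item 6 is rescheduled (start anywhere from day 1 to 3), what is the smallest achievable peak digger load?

Item 6@1: d1:19  d2:16  d3:7  d4:0 → peak 19
Item 6@2: d1:14  d2:16  d3:12  d4:0 → peak 16
Item 6@3: d1:14  d2:11  d3:12  d4:5 → peak 14
Best is Item 6@3, peak 14.

14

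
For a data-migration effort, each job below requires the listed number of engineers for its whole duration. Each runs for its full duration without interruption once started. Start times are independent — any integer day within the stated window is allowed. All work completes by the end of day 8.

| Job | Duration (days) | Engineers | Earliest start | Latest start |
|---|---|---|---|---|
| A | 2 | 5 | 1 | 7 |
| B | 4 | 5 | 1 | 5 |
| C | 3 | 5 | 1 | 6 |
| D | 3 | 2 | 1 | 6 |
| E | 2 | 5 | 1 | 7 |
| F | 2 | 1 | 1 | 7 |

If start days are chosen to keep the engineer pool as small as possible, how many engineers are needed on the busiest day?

10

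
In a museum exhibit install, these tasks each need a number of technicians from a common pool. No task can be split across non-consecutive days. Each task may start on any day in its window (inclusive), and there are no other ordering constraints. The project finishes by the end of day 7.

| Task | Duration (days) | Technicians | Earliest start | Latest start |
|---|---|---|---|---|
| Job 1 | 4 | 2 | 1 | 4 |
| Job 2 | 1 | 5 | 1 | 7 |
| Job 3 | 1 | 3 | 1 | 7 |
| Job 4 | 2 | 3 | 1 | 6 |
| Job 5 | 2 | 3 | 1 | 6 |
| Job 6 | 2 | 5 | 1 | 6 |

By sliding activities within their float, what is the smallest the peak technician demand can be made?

7

Early-start (Job 1@1, Job 2@1, Job 3@1, Job 4@1, Job 5@1, Job 6@1) gives peak 21: d1:21  d2:13  d3:2  d4:2  d5:0  d6:0  d7:0.
Shift Job 3→2, Job 4→5, Job 5→5, Job 6→3.
Schedule Job 1@1, Job 2@1, Job 3@2, Job 4@5, Job 5@5, Job 6@3: d1:7  d2:5  d3:7  d4:7  d5:6  d6:6  d7:0 — peak 7.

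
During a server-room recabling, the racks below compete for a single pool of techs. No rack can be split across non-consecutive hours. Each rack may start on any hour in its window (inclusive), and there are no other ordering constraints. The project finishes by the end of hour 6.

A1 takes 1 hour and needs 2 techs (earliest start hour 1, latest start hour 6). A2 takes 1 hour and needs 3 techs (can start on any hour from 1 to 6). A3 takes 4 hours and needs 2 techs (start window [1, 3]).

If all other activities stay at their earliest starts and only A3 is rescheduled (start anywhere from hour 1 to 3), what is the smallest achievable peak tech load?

5

A3@1: h1:7  h2:2  h3:2  h4:2  h5:0  h6:0 → peak 7
A3@2: h1:5  h2:2  h3:2  h4:2  h5:2  h6:0 → peak 5
A3@3: h1:5  h2:0  h3:2  h4:2  h5:2  h6:2 → peak 5
Best is A3@2, peak 5.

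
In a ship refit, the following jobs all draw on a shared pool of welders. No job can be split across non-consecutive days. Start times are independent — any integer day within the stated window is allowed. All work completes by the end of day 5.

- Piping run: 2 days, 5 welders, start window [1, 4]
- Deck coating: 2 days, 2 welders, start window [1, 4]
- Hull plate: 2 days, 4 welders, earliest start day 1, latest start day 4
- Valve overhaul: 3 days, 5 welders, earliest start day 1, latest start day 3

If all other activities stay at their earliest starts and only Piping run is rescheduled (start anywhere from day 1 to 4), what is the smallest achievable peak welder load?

Piping run@1: d1:16  d2:16  d3:5  d4:0  d5:0 → peak 16
Piping run@2: d1:11  d2:16  d3:10  d4:0  d5:0 → peak 16
Piping run@3: d1:11  d2:11  d3:10  d4:5  d5:0 → peak 11
Piping run@4: d1:11  d2:11  d3:5  d4:5  d5:5 → peak 11
Best is Piping run@3, peak 11.

11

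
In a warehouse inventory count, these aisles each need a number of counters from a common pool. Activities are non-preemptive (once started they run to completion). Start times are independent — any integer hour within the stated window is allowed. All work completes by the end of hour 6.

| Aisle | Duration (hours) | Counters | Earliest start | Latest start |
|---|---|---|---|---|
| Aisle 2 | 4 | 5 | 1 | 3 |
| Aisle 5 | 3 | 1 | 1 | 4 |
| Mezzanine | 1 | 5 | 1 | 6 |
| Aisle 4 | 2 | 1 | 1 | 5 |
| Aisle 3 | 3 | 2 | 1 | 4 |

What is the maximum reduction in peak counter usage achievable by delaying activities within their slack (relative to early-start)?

7

Early-start peak: h1:14  h2:9  h3:8  h4:5  h5:0  h6:0 ⇒ 14.
Leveled (Aisle 2@1, Aisle 5@1, Mezzanine@5, Aisle 4@1, Aisle 3@4): h1:7  h2:7  h3:6  h4:7  h5:7  h6:2 ⇒ 7.
Reduction 14 − 7 = 7.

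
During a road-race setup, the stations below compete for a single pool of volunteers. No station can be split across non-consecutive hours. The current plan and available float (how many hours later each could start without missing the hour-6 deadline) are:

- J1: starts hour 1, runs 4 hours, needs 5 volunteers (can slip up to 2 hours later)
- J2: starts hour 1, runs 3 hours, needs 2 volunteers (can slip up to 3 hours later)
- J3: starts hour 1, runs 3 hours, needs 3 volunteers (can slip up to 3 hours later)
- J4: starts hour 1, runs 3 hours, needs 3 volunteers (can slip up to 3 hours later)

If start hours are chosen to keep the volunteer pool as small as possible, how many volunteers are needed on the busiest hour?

10

Early-start (J1@1, J2@1, J3@1, J4@1) gives peak 13: h1:13  h2:13  h3:13  h4:5  h5:0  h6:0.
Shift J4→4.
Schedule J1@1, J2@1, J3@1, J4@4: h1:10  h2:10  h3:10  h4:8  h5:3  h6:3 — peak 10.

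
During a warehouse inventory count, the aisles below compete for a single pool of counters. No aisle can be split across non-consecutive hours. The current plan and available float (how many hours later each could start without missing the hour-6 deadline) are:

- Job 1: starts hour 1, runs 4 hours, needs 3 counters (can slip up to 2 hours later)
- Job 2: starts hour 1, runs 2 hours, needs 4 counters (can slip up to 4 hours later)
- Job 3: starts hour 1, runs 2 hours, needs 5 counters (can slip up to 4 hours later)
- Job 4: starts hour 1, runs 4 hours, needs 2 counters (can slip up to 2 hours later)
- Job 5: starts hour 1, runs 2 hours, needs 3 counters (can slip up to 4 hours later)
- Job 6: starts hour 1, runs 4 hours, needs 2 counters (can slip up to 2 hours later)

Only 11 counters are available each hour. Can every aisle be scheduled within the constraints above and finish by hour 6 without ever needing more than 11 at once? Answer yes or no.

yes

Schedule Job 1@1, Job 2@1, Job 3@5, Job 4@1, Job 5@3, Job 6@3: h1:9  h2:9  h3:10  h4:10  h5:7  h6:7 — peak 10 ≤ 11.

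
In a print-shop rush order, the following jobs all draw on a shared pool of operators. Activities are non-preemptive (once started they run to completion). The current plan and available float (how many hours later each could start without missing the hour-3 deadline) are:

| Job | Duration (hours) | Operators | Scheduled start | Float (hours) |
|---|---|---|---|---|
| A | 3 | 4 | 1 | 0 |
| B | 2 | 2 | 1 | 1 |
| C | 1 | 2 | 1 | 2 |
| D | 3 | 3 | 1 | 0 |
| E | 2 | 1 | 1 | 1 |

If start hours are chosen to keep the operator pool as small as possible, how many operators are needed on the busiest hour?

10

Early-start (A@1, B@1, C@1, D@1, E@1) gives peak 12: h1:12  h2:10  h3:7.
Shift C→3.
Schedule A@1, B@1, C@3, D@1, E@1: h1:10  h2:10  h3:9 — peak 10.
Total operator-hours = 29 over 3 hours ⇒ peak ≥ ⌈29/3⌉ = 10, so 10 is optimal.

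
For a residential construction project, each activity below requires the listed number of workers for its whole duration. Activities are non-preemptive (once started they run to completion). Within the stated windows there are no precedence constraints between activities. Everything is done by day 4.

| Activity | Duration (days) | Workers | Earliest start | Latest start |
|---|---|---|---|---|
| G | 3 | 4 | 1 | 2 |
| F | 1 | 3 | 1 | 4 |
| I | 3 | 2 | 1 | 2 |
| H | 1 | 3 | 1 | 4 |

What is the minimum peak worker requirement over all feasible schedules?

Early-start (G@1, F@1, I@1, H@1) gives peak 12: d1:12  d2:6  d3:6  d4:0.
Shift F→4, H→4.
Schedule G@1, F@4, I@1, H@4: d1:6  d2:6  d3:6  d4:6 — peak 6.
Total worker-days = 24 over 4 days ⇒ peak ≥ ⌈24/4⌉ = 6, so 6 is optimal.

6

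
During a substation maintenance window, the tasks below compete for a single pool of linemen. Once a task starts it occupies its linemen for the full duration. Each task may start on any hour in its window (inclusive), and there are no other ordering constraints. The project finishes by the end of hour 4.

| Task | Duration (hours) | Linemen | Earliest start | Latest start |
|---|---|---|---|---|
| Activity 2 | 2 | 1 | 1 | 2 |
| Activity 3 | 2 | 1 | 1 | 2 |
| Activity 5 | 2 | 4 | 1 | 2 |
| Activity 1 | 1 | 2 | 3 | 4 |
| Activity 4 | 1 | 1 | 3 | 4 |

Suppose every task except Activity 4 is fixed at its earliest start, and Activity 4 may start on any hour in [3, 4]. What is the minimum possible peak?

6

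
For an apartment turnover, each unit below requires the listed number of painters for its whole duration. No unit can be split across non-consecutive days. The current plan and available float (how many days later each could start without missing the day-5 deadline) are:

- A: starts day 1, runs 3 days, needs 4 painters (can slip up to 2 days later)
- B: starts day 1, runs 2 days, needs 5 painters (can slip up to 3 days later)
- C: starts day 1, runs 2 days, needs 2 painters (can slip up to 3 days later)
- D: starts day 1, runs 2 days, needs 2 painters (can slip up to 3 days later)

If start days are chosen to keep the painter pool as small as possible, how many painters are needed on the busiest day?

7

Early-start (A@1, B@1, C@1, D@1) gives peak 13: d1:13  d2:13  d3:4  d4:0  d5:0.
Shift B→4, D→3.
Schedule A@1, B@4, C@1, D@3: d1:6  d2:6  d3:6  d4:7  d5:5 — peak 7.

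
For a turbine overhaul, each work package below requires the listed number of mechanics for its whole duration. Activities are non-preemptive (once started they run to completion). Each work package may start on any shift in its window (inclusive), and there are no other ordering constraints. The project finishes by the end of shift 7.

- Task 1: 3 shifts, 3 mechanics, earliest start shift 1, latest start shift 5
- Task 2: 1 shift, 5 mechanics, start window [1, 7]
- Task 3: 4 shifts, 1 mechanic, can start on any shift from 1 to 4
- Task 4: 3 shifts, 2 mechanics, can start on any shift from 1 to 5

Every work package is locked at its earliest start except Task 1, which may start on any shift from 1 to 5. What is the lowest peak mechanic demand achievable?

8

Task 1@1: s1:11  s2:6  s3:6  s4:1  s5:0  s6:0  s7:0 → peak 11
Task 1@2: s1:8  s2:6  s3:6  s4:4  s5:0  s6:0  s7:0 → peak 8
Task 1@3: s1:8  s2:3  s3:6  s4:4  s5:3  s6:0  s7:0 → peak 8
Task 1@4: s1:8  s2:3  s3:3  s4:4  s5:3  s6:3  s7:0 → peak 8
Task 1@5: s1:8  s2:3  s3:3  s4:1  s5:3  s6:3  s7:3 → peak 8
Best is Task 1@2, peak 8.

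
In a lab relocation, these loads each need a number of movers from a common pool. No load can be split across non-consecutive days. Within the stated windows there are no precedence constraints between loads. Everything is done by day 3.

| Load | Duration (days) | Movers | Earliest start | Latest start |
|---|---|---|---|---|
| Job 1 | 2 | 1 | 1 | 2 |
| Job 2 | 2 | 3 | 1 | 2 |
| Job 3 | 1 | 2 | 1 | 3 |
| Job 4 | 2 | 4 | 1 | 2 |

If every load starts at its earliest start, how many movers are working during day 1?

10

At early start, day 1 has: Job 1, Job 2, Job 3, Job 4.
Demand: 1 + 3 + 2 + 4 = 10.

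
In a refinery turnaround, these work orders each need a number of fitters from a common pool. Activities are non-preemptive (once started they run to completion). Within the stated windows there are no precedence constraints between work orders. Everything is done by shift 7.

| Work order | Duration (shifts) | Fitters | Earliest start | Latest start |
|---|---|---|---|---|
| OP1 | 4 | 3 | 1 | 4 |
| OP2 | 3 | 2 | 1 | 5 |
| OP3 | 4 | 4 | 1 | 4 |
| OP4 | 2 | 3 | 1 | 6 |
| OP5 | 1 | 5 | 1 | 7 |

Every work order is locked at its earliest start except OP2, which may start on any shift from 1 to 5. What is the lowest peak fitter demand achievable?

15

OP2@1: s1:17  s2:12  s3:9  s4:7  s5:0  s6:0  s7:0 → peak 17
OP2@2: s1:15  s2:12  s3:9  s4:9  s5:0  s6:0  s7:0 → peak 15
OP2@3: s1:15  s2:10  s3:9  s4:9  s5:2  s6:0  s7:0 → peak 15
OP2@4: s1:15  s2:10  s3:7  s4:9  s5:2  s6:2  s7:0 → peak 15
OP2@5: s1:15  s2:10  s3:7  s4:7  s5:2  s6:2  s7:2 → peak 15
Best is OP2@2, peak 15.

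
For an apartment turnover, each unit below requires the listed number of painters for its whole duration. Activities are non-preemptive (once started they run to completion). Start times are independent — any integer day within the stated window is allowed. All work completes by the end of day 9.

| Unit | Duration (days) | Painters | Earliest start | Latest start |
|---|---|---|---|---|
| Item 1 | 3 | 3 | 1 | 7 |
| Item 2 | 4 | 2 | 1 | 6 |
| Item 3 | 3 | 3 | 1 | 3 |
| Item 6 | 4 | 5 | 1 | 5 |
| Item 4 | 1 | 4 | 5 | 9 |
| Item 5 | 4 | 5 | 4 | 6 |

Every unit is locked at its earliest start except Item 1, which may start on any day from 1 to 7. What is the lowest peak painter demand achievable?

12

Item 1@1: d1:13  d2:13  d3:13  d4:12  d5:9  d6:5  d7:5  d8:0  d9:0 → peak 13
Item 1@2: d1:10  d2:13  d3:13  d4:15  d5:9  d6:5  d7:5  d8:0  d9:0 → peak 15
Item 1@3: d1:10  d2:10  d3:13  d4:15  d5:12  d6:5  d7:5  d8:0  d9:0 → peak 15
Item 1@4: d1:10  d2:10  d3:10  d4:15  d5:12  d6:8  d7:5  d8:0  d9:0 → peak 15
Item 1@5: d1:10  d2:10  d3:10  d4:12  d5:12  d6:8  d7:8  d8:0  d9:0 → peak 12
Item 1@6: d1:10  d2:10  d3:10  d4:12  d5:9  d6:8  d7:8  d8:3  d9:0 → peak 12
Item 1@7: d1:10  d2:10  d3:10  d4:12  d5:9  d6:5  d7:8  d8:3  d9:3 → peak 12
Best is Item 1@5, peak 12.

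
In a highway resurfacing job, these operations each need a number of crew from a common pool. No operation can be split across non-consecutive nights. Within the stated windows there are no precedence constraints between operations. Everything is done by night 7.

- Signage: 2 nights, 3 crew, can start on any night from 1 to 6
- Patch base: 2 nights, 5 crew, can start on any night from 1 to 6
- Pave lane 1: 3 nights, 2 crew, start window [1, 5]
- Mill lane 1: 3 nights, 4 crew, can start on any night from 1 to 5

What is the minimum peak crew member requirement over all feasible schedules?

Early-start (Signage@1, Patch base@1, Pave lane 1@1, Mill lane 1@1) gives peak 14: n1:14  n2:14  n3:6  n4:0  n5:0  n6:0  n7:0.
Shift Patch base→3, Pave lane 1→5, Mill lane 1→5.
Schedule Signage@1, Patch base@3, Pave lane 1@5, Mill lane 1@5: n1:3  n2:3  n3:5  n4:5  n5:6  n6:6  n7:6 — peak 6.

6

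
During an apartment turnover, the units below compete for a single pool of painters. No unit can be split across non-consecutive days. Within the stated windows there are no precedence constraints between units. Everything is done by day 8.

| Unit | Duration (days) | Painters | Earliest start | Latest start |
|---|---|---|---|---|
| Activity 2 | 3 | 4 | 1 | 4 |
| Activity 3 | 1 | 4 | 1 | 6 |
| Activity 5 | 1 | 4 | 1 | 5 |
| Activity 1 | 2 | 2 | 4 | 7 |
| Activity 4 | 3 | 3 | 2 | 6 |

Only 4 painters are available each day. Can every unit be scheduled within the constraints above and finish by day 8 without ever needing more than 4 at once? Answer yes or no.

no

Total painter-days = 33; over 8 days the average is 33/8 > 4, so some day must exceed 4.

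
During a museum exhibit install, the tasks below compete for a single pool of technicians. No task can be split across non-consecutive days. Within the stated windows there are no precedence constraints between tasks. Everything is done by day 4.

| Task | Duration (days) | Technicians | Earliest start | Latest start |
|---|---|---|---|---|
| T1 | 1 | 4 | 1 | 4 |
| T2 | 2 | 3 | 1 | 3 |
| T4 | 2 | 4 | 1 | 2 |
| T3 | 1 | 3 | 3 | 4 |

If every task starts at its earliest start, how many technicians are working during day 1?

At early start, day 1 has: T1, T2, T4.
Demand: 4 + 3 + 4 = 11.

11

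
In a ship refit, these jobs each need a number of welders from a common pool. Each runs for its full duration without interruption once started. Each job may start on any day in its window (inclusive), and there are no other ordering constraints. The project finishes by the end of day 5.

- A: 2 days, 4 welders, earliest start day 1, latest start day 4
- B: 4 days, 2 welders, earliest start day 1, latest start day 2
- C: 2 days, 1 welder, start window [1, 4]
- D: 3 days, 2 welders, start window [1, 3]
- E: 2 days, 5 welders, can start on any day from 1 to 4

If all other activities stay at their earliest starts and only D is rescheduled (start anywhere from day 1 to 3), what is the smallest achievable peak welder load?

12

D@1: d1:14  d2:14  d3:4  d4:2  d5:0 → peak 14
D@2: d1:12  d2:14  d3:4  d4:4  d5:0 → peak 14
D@3: d1:12  d2:12  d3:4  d4:4  d5:2 → peak 12
Best is D@3, peak 12.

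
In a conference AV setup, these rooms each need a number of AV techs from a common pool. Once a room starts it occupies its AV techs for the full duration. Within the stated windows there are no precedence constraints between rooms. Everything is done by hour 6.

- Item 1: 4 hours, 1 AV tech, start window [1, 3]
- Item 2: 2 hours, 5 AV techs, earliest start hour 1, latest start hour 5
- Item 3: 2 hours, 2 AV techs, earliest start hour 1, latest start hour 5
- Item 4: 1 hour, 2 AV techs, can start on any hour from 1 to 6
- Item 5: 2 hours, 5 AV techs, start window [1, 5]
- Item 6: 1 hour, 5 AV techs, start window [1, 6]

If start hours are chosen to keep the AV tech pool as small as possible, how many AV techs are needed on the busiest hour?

7

Early-start (Item 1@1, Item 2@1, Item 3@1, Item 4@1, Item 5@1, Item 6@1) gives peak 20: h1:20  h2:13  h3:1  h4:1  h5:0  h6:0.
Shift Item 3→4, Item 4→4, Item 5→5, Item 6→3.
Schedule Item 1@1, Item 2@1, Item 3@4, Item 4@4, Item 5@5, Item 6@3: h1:6  h2:6  h3:6  h4:5  h5:7  h6:5 — peak 7.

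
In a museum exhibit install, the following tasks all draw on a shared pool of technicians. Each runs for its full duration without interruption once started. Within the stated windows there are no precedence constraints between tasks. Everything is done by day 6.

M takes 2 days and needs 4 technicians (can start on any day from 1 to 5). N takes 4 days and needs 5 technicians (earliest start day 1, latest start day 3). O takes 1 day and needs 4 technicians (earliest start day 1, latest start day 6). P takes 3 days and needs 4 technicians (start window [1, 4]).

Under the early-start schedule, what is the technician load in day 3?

At early start, day 3 has: N, P.
Demand: 5 + 4 = 9.

9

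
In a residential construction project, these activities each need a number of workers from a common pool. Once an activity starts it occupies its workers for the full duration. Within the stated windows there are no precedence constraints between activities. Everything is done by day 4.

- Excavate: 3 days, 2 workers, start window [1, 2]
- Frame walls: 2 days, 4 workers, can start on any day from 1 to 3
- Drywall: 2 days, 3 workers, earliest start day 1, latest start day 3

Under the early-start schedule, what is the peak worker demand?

Early-start schedule: Excavate@1, Frame walls@1, Drywall@1.
Load per day: day 1: 9, day 2: 9, day 3: 2, day 4: 0.
Peak is 9.

9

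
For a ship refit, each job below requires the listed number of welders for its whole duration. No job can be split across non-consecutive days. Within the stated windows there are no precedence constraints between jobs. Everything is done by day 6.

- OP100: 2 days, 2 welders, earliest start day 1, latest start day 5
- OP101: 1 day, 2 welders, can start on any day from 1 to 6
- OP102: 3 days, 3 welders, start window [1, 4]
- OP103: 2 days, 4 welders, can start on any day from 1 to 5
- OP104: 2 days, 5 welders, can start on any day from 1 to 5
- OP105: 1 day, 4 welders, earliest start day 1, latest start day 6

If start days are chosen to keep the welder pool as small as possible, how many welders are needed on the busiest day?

7

Early-start (OP100@1, OP101@1, OP102@1, OP103@1, OP104@1, OP105@1) gives peak 20: d1:20  d2:14  d3:3  d4:0  d5:0  d6:0.
Shift OP102→4, OP103→4, OP104→2, OP105→6.
Schedule OP100@1, OP101@1, OP102@4, OP103@4, OP104@2, OP105@6: d1:4  d2:7  d3:5  d4:7  d5:7  d6:7 — peak 7.
Total welder-days = 37 over 6 days ⇒ peak ≥ ⌈37/6⌉ = 7, so 7 is optimal.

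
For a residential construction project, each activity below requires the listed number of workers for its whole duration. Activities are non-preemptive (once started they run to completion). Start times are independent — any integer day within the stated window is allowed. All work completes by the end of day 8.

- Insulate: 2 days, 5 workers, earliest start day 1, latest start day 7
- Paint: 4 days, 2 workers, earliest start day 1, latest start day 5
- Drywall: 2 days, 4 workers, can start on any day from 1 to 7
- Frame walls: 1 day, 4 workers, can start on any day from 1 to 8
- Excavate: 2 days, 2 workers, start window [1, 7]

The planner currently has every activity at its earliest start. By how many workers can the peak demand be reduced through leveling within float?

Early-start peak: d1:17  d2:13  d3:2  d4:2  d5:0  d6:0  d7:0  d8:0 ⇒ 17.
Leveled (Insulate@1, Paint@3, Drywall@3, Frame walls@5, Excavate@6): d1:5  d2:5  d3:6  d4:6  d5:6  d6:4  d7:2  d8:0 ⇒ 6.
Reduction 17 − 6 = 11.

11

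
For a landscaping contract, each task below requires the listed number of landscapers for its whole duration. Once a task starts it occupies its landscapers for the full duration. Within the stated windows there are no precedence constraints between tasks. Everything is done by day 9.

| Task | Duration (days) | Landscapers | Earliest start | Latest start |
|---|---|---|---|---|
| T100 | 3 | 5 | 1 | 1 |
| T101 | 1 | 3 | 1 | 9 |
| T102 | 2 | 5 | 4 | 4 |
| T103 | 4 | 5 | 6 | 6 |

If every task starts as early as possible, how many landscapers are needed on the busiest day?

Early-start schedule: T100@1, T101@1, T102@4, T103@6.
Load per day: day 1: 8, day 2: 5, day 3: 5, day 4: 5, day 5: 5, day 6: 5, day 7: 5, day 8: 5, day 9: 5.
Peak is 8.

8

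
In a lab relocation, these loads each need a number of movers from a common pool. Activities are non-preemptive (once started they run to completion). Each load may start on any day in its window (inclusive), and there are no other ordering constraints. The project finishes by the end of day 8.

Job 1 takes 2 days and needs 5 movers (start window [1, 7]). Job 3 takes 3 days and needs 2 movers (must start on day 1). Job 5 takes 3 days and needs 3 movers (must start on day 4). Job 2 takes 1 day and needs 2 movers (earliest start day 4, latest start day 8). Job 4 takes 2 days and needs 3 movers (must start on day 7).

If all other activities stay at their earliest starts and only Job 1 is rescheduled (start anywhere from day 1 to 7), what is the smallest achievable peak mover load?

Job 1@1: d1:7  d2:7  d3:2  d4:5  d5:3  d6:3  d7:3  d8:3 → peak 7
Job 1@2: d1:2  d2:7  d3:7  d4:5  d5:3  d6:3  d7:3  d8:3 → peak 7
Job 1@3: d1:2  d2:2  d3:7  d4:10  d5:3  d6:3  d7:3  d8:3 → peak 10
Job 1@4: d1:2  d2:2  d3:2  d4:10  d5:8  d6:3  d7:3  d8:3 → peak 10
Job 1@5: d1:2  d2:2  d3:2  d4:5  d5:8  d6:8  d7:3  d8:3 → peak 8
Job 1@6: d1:2  d2:2  d3:2  d4:5  d5:3  d6:8  d7:8  d8:3 → peak 8
Job 1@7: d1:2  d2:2  d3:2  d4:5  d5:3  d6:3  d7:8  d8:8 → peak 8
Best is Job 1@1, peak 7.

7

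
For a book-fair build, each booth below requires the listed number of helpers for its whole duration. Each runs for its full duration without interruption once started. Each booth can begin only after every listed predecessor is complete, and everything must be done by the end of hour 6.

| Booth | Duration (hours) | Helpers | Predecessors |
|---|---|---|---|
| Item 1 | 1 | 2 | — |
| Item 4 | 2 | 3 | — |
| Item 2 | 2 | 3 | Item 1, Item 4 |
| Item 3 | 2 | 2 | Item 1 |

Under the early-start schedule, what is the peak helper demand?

Early-start schedule: Item 1@1, Item 4@1, Item 2@3, Item 3@2.
Load per hour: hour 1: 5, hour 2: 5, hour 3: 5, hour 4: 3, hour 5: 0, hour 6: 0.
Peak is 5.

5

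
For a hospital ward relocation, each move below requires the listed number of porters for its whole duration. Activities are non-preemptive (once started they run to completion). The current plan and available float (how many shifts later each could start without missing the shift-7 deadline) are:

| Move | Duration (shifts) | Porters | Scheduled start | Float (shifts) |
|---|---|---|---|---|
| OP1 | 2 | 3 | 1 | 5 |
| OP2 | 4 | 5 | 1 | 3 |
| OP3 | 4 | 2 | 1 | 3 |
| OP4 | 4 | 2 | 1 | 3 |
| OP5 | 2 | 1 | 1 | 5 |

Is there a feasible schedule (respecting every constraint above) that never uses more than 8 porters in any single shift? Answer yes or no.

no

The minimum achievable peak is 9; 8 < 9, so no feasible schedule stays within the cap.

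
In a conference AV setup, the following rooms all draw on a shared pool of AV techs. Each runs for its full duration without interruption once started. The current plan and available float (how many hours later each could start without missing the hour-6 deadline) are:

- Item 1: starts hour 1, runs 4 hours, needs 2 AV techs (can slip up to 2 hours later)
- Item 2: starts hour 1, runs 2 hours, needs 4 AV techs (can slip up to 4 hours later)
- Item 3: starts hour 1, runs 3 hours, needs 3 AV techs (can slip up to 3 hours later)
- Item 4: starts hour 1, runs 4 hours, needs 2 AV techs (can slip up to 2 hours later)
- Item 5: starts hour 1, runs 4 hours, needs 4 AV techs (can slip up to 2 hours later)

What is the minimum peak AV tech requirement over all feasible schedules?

11

Early-start (Item 1@1, Item 2@1, Item 3@1, Item 4@1, Item 5@1) gives peak 15: h1:15  h2:15  h3:11  h4:8  h5:0  h6:0.
Shift Item 5→3.
Schedule Item 1@1, Item 2@1, Item 3@1, Item 4@1, Item 5@3: h1:11  h2:11  h3:11  h4:8  h5:4  h6:4 — peak 11.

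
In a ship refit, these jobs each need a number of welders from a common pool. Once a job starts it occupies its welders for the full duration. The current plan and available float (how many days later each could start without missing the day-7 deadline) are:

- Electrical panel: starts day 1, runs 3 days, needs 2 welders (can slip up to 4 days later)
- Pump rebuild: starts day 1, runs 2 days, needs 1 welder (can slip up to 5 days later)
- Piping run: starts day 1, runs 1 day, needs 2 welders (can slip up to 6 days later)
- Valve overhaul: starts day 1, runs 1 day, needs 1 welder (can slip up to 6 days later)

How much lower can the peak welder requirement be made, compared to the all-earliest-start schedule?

Early-start peak: d1:6  d2:3  d3:2  d4:0  d5:0  d6:0  d7:0 ⇒ 6.
Leveled (Electrical panel@1, Pump rebuild@4, Piping run@6, Valve overhaul@4): d1:2  d2:2  d3:2  d4:2  d5:1  d6:2  d7:0 ⇒ 2.
Reduction 6 − 2 = 4.

4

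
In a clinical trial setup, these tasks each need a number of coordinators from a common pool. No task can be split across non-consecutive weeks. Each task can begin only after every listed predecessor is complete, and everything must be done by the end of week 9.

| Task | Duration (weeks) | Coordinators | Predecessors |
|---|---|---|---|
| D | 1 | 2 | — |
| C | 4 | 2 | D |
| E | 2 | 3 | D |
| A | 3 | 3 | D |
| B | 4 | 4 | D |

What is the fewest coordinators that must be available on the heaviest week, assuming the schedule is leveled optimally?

6

Early-start (D@1, C@2, E@2, A@2, B@2) gives peak 12: w1:2  w2:12  w3:12  w4:9  w5:6  w6:0  w7:0  w8:0  w9:0.
Shift E→6, A→6.
Schedule D@1, C@2, E@6, A@6, B@2: w1:2  w2:6  w3:6  w4:6  w5:6  w6:6  w7:6  w8:3  w9:0 — peak 6.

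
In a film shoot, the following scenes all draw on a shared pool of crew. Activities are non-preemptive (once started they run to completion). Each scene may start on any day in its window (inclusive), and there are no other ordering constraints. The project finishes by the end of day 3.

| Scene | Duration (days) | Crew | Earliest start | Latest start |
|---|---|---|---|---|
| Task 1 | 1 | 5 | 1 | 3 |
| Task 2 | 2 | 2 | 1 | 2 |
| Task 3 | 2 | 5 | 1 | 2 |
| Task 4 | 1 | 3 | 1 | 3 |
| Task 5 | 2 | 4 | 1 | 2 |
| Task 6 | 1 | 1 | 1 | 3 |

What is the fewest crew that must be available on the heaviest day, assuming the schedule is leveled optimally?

11

Early-start (Task 1@1, Task 2@1, Task 3@1, Task 4@1, Task 5@1, Task 6@1) gives peak 20: d1:20  d2:11  d3:0.
Shift Task 3→2, Task 5→2.
Schedule Task 1@1, Task 2@1, Task 3@2, Task 4@1, Task 5@2, Task 6@1: d1:11  d2:11  d3:9 — peak 11.
Total crew member-days = 31 over 3 days ⇒ peak ≥ ⌈31/3⌉ = 11, so 11 is optimal.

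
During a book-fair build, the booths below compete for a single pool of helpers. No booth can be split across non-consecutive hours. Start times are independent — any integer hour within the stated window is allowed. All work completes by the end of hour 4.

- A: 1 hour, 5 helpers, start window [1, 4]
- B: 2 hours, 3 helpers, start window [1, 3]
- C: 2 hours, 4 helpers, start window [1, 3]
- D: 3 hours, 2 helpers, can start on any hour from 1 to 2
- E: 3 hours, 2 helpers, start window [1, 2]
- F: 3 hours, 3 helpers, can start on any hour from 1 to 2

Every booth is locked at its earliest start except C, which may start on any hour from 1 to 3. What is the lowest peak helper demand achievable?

15

C@1: h1:19  h2:14  h3:7  h4:0 → peak 19
C@2: h1:15  h2:14  h3:11  h4:0 → peak 15
C@3: h1:15  h2:10  h3:11  h4:4 → peak 15
Best is C@2, peak 15.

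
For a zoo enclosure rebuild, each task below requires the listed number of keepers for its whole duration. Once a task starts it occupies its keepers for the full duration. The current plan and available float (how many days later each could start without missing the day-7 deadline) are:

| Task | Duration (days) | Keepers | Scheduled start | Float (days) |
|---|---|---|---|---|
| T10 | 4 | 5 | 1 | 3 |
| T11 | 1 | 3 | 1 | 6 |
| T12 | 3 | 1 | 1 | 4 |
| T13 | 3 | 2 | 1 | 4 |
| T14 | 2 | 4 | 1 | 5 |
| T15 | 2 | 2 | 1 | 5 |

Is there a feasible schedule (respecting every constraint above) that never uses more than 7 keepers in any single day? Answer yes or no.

Schedule T10@1, T11@5, T12@1, T13@5, T14@6, T15@4: d1:6  d2:6  d3:6  d4:7  d5:7  d6:6  d7:6 — peak 7 ≤ 7.

yes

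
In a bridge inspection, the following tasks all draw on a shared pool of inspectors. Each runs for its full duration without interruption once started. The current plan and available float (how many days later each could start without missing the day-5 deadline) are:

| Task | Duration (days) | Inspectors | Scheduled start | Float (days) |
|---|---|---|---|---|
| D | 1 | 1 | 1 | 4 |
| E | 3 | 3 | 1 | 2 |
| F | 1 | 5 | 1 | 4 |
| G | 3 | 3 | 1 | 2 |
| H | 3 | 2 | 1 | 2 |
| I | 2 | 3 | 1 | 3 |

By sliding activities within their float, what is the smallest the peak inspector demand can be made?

Early-start (D@1, E@1, F@1, G@1, H@1, I@1) gives peak 17: d1:17  d2:11  d3:8  d4:0  d5:0.
Shift F→2, G→3, H→3, I→4.
Schedule D@1, E@1, F@2, G@3, H@3, I@4: d1:4  d2:8  d3:8  d4:8  d5:8 — peak 8.
Total inspector-days = 36 over 5 days ⇒ peak ≥ ⌈36/5⌉ = 8, so 8 is optimal.

8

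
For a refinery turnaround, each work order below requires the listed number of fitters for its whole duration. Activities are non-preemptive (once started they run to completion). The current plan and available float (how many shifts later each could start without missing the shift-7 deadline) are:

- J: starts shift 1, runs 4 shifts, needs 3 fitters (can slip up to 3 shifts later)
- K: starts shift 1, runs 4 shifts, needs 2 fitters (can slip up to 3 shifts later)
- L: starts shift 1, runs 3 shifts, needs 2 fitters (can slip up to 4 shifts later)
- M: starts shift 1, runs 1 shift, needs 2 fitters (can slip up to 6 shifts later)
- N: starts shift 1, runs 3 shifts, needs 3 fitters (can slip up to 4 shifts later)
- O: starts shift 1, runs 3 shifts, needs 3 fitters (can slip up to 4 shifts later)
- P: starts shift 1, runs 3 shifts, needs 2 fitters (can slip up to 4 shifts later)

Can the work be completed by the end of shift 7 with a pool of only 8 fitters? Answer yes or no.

Schedule J@1, K@1, L@1, M@4, N@5, O@5, P@5: s1:7  s2:7  s3:7  s4:7  s5:8  s6:8  s7:8 — peak 8 ≤ 8.

yes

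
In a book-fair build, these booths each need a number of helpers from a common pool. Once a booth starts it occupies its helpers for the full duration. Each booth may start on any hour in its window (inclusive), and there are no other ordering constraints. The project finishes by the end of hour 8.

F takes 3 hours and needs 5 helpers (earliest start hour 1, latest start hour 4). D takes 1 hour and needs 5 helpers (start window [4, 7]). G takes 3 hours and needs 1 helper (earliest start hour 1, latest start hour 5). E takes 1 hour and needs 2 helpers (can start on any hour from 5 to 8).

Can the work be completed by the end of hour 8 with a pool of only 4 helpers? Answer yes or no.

The minimum achievable peak is 5; 4 < 5, so no feasible schedule stays within the cap.

no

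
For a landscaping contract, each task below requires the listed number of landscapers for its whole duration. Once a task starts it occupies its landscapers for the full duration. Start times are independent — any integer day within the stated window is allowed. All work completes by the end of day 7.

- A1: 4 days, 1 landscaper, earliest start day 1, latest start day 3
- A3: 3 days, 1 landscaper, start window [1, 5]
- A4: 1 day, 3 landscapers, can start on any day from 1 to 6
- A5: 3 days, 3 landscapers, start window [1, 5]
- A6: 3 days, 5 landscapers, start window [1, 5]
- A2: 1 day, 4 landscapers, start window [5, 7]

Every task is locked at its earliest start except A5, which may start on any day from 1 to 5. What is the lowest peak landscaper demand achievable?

10

A5@1: d1:13  d2:10  d3:10  d4:1  d5:4  d6:0  d7:0 → peak 13
A5@2: d1:10  d2:10  d3:10  d4:4  d5:4  d6:0  d7:0 → peak 10
A5@3: d1:10  d2:7  d3:10  d4:4  d5:7  d6:0  d7:0 → peak 10
A5@4: d1:10  d2:7  d3:7  d4:4  d5:7  d6:3  d7:0 → peak 10
A5@5: d1:10  d2:7  d3:7  d4:1  d5:7  d6:3  d7:3 → peak 10
Best is A5@2, peak 10.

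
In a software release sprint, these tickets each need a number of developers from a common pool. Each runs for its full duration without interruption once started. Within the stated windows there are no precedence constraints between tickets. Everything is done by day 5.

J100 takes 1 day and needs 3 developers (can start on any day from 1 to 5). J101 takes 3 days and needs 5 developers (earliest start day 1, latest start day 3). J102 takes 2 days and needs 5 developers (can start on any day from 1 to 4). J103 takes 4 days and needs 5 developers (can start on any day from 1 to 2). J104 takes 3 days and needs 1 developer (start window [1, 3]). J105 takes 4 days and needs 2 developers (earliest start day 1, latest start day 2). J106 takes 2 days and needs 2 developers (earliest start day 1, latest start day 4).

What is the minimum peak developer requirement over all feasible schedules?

Early-start (J100@1, J101@1, J102@1, J103@1, J104@1, J105@1, J106@1) gives peak 23: d1:23  d2:20  d3:13  d4:7  d5:0.
Shift J102→4, J105→2, J106→4.
Schedule J100@1, J101@1, J102@4, J103@1, J104@1, J105@2, J106@4: d1:14  d2:13  d3:13  d4:14  d5:9 — peak 14.

14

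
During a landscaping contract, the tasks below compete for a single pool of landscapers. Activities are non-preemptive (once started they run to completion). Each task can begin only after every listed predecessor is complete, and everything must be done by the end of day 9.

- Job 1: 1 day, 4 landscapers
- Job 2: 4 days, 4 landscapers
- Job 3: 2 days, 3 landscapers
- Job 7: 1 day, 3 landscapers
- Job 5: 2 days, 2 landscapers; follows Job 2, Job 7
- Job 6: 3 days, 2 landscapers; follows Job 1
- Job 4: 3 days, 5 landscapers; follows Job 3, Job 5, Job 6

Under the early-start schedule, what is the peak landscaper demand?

14

Early-start schedule: Job 1@1, Job 2@1, Job 3@1, Job 7@1, Job 5@5, Job 6@2, Job 4@7.
Load per day: day 1: 14, day 2: 9, day 3: 6, day 4: 6, day 5: 2, day 6: 2, day 7: 5, day 8: 5, day 9: 5.
Peak is 14.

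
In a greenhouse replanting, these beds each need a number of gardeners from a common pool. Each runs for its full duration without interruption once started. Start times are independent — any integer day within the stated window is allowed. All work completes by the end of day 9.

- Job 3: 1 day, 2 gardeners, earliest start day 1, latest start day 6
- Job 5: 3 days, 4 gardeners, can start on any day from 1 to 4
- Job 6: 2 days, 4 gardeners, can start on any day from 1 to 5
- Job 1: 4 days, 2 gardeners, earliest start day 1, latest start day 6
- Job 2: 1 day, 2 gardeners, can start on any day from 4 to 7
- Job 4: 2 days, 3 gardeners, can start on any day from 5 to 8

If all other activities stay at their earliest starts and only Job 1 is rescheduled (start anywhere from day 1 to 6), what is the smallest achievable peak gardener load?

Job 1@1: d1:12  d2:10  d3:6  d4:4  d5:3  d6:3  d7:0  d8:0  d9:0 → peak 12
Job 1@2: d1:10  d2:10  d3:6  d4:4  d5:5  d6:3  d7:0  d8:0  d9:0 → peak 10
Job 1@3: d1:10  d2:8  d3:6  d4:4  d5:5  d6:5  d7:0  d8:0  d9:0 → peak 10
Job 1@4: d1:10  d2:8  d3:4  d4:4  d5:5  d6:5  d7:2  d8:0  d9:0 → peak 10
Job 1@5: d1:10  d2:8  d3:4  d4:2  d5:5  d6:5  d7:2  d8:2  d9:0 → peak 10
Job 1@6: d1:10  d2:8  d3:4  d4:2  d5:3  d6:5  d7:2  d8:2  d9:2 → peak 10
Best is Job 1@2, peak 10.

10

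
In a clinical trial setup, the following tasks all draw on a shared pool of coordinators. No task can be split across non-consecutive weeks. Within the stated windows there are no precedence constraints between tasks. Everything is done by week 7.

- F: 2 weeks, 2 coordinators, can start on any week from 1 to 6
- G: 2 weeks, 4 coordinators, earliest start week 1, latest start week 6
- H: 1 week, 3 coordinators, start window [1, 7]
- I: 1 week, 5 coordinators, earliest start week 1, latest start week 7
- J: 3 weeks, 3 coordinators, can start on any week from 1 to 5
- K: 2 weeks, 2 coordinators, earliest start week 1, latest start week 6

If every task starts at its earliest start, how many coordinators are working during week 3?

3

At early start, week 3 has: J.
Demand: 3 = 3.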